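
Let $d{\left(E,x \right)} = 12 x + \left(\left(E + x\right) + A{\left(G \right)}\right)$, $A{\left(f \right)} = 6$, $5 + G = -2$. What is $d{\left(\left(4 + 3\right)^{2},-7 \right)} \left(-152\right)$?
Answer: $5472$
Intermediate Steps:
$G = -7$ ($G = -5 - 2 = -7$)
$d{\left(E,x \right)} = 6 + E + 13 x$ ($d{\left(E,x \right)} = 12 x + \left(\left(E + x\right) + 6\right) = 12 x + \left(6 + E + x\right) = 6 + E + 13 x$)
$d{\left(\left(4 + 3\right)^{2},-7 \right)} \left(-152\right) = \left(6 + \left(4 + 3\right)^{2} + 13 \left(-7\right)\right) \left(-152\right) = \left(6 + 7^{2} - 91\right) \left(-152\right) = \left(6 + 49 - 91\right) \left(-152\right) = \left(-36\right) \left(-152\right) = 5472$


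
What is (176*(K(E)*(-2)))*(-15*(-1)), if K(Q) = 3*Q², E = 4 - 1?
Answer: -142560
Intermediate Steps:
E = 3
(176*(K(E)*(-2)))*(-15*(-1)) = (176*((3*3²)*(-2)))*(-15*(-1)) = (176*((3*9)*(-2)))*15 = (176*(27*(-2)))*15 = (176*(-54))*15 = -9504*15 = -142560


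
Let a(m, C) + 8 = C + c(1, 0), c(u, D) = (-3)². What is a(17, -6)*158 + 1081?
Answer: 291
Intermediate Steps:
c(u, D) = 9
a(m, C) = 1 + C (a(m, C) = -8 + (C + 9) = -8 + (9 + C) = 1 + C)
a(17, -6)*158 + 1081 = (1 - 6)*158 + 1081 = -5*158 + 1081 = -790 + 1081 = 291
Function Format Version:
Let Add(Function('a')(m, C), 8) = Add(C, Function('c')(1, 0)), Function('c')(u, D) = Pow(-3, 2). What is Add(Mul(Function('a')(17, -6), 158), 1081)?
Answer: 291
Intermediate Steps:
Function('c')(u, D) = 9
Function('a')(m, C) = Add(1, C) (Function('a')(m, C) = Add(-8, Add(C, 9)) = Add(-8, Add(9, C)) = Add(1, C))
Add(Mul(Function('a')(17, -6), 158), 1081) = Add(Mul(Add(1, -6), 158), 1081) = Add(Mul(-5, 158), 1081) = Add(-790, 1081) = 291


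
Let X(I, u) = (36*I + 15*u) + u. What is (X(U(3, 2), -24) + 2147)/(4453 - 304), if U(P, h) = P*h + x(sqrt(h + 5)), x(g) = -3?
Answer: 1871/4149 ≈ 0.45095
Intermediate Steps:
U(P, h) = -3 + P*h (U(P, h) = P*h - 3 = -3 + P*h)
X(I, u) = 16*u + 36*I (X(I, u) = (15*u + 36*I) + u = 16*u + 36*I)
(X(U(3, 2), -24) + 2147)/(4453 - 304) = ((16*(-24) + 36*(-3 + 3*2)) + 2147)/(4453 - 304) = ((-384 + 36*(-3 + 6)) + 2147)/4149 = ((-384 + 36*3) + 2147)*(1/4149) = ((-384 + 108) + 2147)*(1/4149) = (-276 + 2147)*(1/4149) = 1871*(1/4149) = 1871/4149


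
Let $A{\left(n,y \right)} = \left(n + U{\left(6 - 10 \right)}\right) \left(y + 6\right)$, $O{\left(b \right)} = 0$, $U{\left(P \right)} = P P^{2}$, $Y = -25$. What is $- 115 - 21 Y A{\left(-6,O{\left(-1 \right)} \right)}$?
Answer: $25357500$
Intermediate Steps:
$U{\left(P \right)} = P^{3}$
$A{\left(n,y \right)} = \left(-64 + n\right) \left(6 + y\right)$ ($A{\left(n,y \right)} = \left(n + \left(6 - 10\right)^{3}\right) \left(y + 6\right) = \left(n + \left(6 - 10\right)^{3}\right) \left(6 + y\right) = \left(n + \left(-4\right)^{3}\right) \left(6 + y\right) = \left(n - 64\right) \left(6 + y\right) = \left(-64 + n\right) \left(6 + y\right)$)
$- 115 - 21 Y A{\left(-6,O{\left(-1 \right)} \right)} = - 115 \left(-21\right) \left(-25\right) \left(-384 - 0 + 6 \left(-6\right) - 0\right) = - 115 \cdot 525 \left(-384 + 0 - 36 + 0\right) = - 115 \cdot 525 \left(-420\right) = \left(-115\right) \left(-220500\right) = 25357500$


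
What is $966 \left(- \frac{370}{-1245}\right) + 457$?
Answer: $\frac{61759}{83} \approx 744.08$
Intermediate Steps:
$966 \left(- \frac{370}{-1245}\right) + 457 = 966 \left(\left(-370\right) \left(- \frac{1}{1245}\right)\right) + 457 = 966 \cdot \frac{74}{249} + 457 = \frac{23828}{83} + 457 = \frac{61759}{83}$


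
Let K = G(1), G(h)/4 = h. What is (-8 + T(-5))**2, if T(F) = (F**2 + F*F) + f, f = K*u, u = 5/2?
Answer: 2704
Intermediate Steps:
u = 5/2 (u = 5*(1/2) = 5/2 ≈ 2.5000)
G(h) = 4*h
K = 4 (K = 4*1 = 4)
f = 10 (f = 4*(5/2) = 10)
T(F) = 10 + 2*F**2 (T(F) = (F**2 + F*F) + 10 = (F**2 + F**2) + 10 = 2*F**2 + 10 = 10 + 2*F**2)
(-8 + T(-5))**2 = (-8 + (10 + 2*(-5)**2))**2 = (-8 + (10 + 2*25))**2 = (-8 + (10 + 50))**2 = (-8 + 60)**2 = 52**2 = 2704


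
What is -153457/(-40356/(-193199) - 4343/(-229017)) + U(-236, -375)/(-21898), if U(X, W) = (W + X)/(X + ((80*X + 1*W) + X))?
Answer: -2933085988467150543043025/4354927054052348414 ≈ -6.7351e+5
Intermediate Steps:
U(X, W) = (W + X)/(W + 82*X) (U(X, W) = (W + X)/(X + ((80*X + W) + X)) = (W + X)/(X + ((W + 80*X) + X)) = (W + X)/(X + (W + 81*X)) = (W + X)/(W + 82*X))
-153457/(-40356/(-193199) - 4343/(-229017)) + U(-236, -375)/(-21898) = -153457/(-40356/(-193199) - 4343/(-229017)) + ((-375 - 236)/(-375 + 82*(-236)))/(-21898) = -153457/(-40356*(-1/193199) - 4343*(-1/229017)) + (-611/(-375 - 19352))*(-1/21898) = -153457/(40356/193199 + 4343/229017) + (-611/(-19727))*(-1/21898) = -153457/10081273309/44245855383 - 1/19727*(-611)*(-1/21898) = -153457*44245855383/10081273309 + (611/19727)*(-1/21898) = -6789836229509031/10081273309 - 611/431981846 = -2933085988467150543043025/4354927054052348414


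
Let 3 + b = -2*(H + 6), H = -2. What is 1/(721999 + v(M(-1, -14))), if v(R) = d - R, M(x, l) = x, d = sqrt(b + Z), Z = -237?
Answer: 90250/65160500031 - I*sqrt(62)/260642000124 ≈ 1.385e-6 - 3.021e-11*I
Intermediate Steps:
b = -11 (b = -3 - 2*(-2 + 6) = -3 - 2*4 = -3 - 8 = -11)
d = 2*I*sqrt(62) (d = sqrt(-11 - 237) = sqrt(-248) = 2*I*sqrt(62) ≈ 15.748*I)
v(R) = -R + 2*I*sqrt(62) (v(R) = 2*I*sqrt(62) - R = -R + 2*I*sqrt(62))
1/(721999 + v(M(-1, -14))) = 1/(721999 + (-1*(-1) + 2*I*sqrt(62))) = 1/(721999 + (1 + 2*I*sqrt(62))) = 1/(722000 + 2*I*sqrt(62))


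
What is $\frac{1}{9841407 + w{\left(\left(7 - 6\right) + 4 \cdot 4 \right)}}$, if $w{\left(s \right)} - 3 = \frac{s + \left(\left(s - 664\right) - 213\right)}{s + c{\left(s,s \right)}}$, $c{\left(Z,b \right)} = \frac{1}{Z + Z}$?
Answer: $\frac{193}{1899382576} \approx 1.0161 \cdot 10^{-7}$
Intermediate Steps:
$c{\left(Z,b \right)} = \frac{1}{2 Z}$
$w{\left(s \right)} = 3 + \frac{-877 + 2 s}{s + \frac{1}{2 s}}$ ($w{\left(s \right)} = 3 + \frac{s + \left(\left(s - 664\right) - 213\right)}{s + \frac{1}{2 s}} = 3 + \frac{s + \left(\left(-664 + s\right) - 213\right)}{s + \frac{1}{2 s}} = 3 + \frac{s + \left(-877 + s\right)}{s + \frac{1}{2 s}} = 3 + \frac{-877 + 2 s}{s + \frac{1}{2 s}}$)
$\frac{1}{9841407 + w{\left(\left(7 - 6\right) + 4 \cdot 4 \right)}} = \frac{1}{9841407 + \frac{3 + 2 \left(\left(7 - 6\right) + 4 \cdot 4\right) \left(-877 + 5 \left(\left(7 - 6\right) + 4 \cdot 4\right)\right)}{1 + 2 \left(\left(7 - 6\right) + 4 \cdot 4\right)^{2}}} = \frac{1}{9841407 + \frac{3 + 2 \left(\left(7 - 6\right) + 16\right) \left(-877 + 5 \left(\left(7 - 6\right) + 16\right)\right)}{1 + 2 \left(\left(7 - 6\right) + 16\right)^{2}}} = \frac{1}{9841407 + \frac{3 + 2 \left(1 + 16\right) \left(-877 + 5 \left(1 + 16\right)\right)}{1 + 2 \left(1 + 16\right)^{2}}} = \frac{1}{9841407 + \frac{3 + 2 \cdot 17 \left(-877 + 5 \cdot 17\right)}{1 + 2 \cdot 17^{2}}} = \frac{1}{9841407 + \frac{3 + 2 \cdot 17 \left(-877 + 85\right)}{1 + 2 \cdot 289}} = \frac{1}{9841407 + \frac{3 + 2 \cdot 17 \left(-792\right)}{1 + 578}} = \frac{1}{9841407 + \frac{3 - 26928}{579}} = \frac{1}{9841407 + \frac{1}{579} \left(-26925\right)} = \frac{1}{9841407 - \frac{8975}{193}} = \frac{1}{\frac{1899382576}{193}} = \frac{193}{1899382576}$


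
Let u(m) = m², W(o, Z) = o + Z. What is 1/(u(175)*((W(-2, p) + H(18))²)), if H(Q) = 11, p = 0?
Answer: 1/2480625 ≈ 4.0312e-7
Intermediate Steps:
W(o, Z) = Z + o
1/(u(175)*((W(-2, p) + H(18))²)) = 1/((175²)*(((0 - 2) + 11)²)) = 1/(30625*((-2 + 11)²)) = 1/(30625*(9²)) = (1/30625)/81 = (1/30625)*(1/81) = 1/2480625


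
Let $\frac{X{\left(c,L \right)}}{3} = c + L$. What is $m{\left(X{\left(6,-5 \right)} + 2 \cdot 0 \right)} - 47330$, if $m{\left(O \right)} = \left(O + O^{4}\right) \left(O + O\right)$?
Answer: $-46826$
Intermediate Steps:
$X{\left(c,L \right)} = 3 L + 3 c$ ($X{\left(c,L \right)} = 3 \left(c + L\right) = 3 \left(L + c\right) = 3 L + 3 c$)
$m{\left(O \right)} = 2 O \left(O + O^{4}\right)$ ($m{\left(O \right)} = \left(O + O^{4}\right) 2 O = 2 O \left(O + O^{4}\right)$)
$m{\left(X{\left(6,-5 \right)} + 2 \cdot 0 \right)} - 47330 = 2 \left(\left(3 \left(-5\right) + 3 \cdot 6\right) + 2 \cdot 0\right)^{2} \left(1 + \left(\left(3 \left(-5\right) + 3 \cdot 6\right) + 2 \cdot 0\right)^{3}\right) - 47330 = 2 \left(\left(-15 + 18\right) + 0\right)^{2} \left(1 + \left(\left(-15 + 18\right) + 0\right)^{3}\right) - 47330 = 2 \left(3 + 0\right)^{2} \left(1 + \left(3 + 0\right)^{3}\right) - 47330 = 2 \cdot 3^{2} \left(1 + 3^{3}\right) - 47330 = 2 \cdot 9 \left(1 + 27\right) - 47330 = 2 \cdot 9 \cdot 28 - 47330 = 504 - 47330 = -46826$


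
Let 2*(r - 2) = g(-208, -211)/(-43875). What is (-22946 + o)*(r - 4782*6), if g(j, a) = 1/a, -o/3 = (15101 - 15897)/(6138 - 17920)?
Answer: 552352882134820184/839025675 ≈ 6.5833e+8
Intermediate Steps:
o = -1194/5891 (o = -3*(15101 - 15897)/(6138 - 17920) = -(-2388)/(-11782) = -(-2388)*(-1)/11782 = -3*398/5891 = -1194/5891 ≈ -0.20268)
r = 37030501/18515250 (r = 2 + (1/(-211*(-43875)))/2 = 2 + (-1/211*(-1/43875))/2 = 2 + (½)*(1/9257625) = 2 + 1/18515250 = 37030501/18515250 ≈ 2.0000)
(-22946 + o)*(r - 4782*6) = (-22946 - 1194/5891)*(37030501/18515250 - 4782*6) = -135176080*(37030501/18515250 - 28692)/5891 = -135176080/5891*(-531202522499/18515250) = 552352882134820184/839025675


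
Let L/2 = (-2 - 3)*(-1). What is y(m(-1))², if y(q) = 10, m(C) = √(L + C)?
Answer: 100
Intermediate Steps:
L = 10 (L = 2*((-2 - 3)*(-1)) = 2*(-5*(-1)) = 2*5 = 10)
m(C) = √(10 + C)
y(m(-1))² = 10² = 100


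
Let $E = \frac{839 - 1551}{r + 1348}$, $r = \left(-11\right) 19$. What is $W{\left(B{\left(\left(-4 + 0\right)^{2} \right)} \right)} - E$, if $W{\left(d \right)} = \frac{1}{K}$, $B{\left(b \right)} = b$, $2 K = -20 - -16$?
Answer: $\frac{285}{2278} \approx 0.12511$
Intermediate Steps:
$K = -2$ ($K = \frac{-20 - -16}{2} = \frac{-20 + 16}{2} = \frac{1}{2} \left(-4\right) = -2$)
$r = -209$
$W{\left(d \right)} = - \frac{1}{2}$ ($W{\left(d \right)} = \frac{1}{-2} = - \frac{1}{2}$)
$E = - \frac{712}{1139}$ ($E = \frac{839 - 1551}{-209 + 1348} = - \frac{712}{1139} \approx -0.62511$)
$W{\left(B{\left(\left(-4 + 0\right)^{2} \right)} \right)} - E = - \frac{1}{2} - - \frac{712}{1139} = - \frac{1}{2} + \frac{712}{1139} = \frac{285}{2278}$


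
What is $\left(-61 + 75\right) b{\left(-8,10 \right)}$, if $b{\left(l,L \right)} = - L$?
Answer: $-140$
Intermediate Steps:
$\left(-61 + 75\right) b{\left(-8,10 \right)} = \left(-61 + 75\right) \left(\left(-1\right) 10\right) = 14 \left(-10\right) = -140$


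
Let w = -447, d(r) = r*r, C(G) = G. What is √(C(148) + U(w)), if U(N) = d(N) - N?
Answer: 2*√50101 ≈ 447.67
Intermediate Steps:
d(r) = r²
U(N) = N² - N
√(C(148) + U(w)) = √(148 - 447*(-1 - 447)) = √(148 - 447*(-448)) = √(148 + 200256) = √200404 = 2*√50101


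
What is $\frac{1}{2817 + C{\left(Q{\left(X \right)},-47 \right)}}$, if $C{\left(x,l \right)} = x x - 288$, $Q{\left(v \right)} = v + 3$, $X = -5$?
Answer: $\frac{1}{2533} \approx 0.00039479$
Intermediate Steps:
$Q{\left(v \right)} = 3 + v$
$C{\left(x,l \right)} = -288 + x^{2}$ ($C{\left(x,l \right)} = x^{2} - 288 = -288 + x^{2}$)
$\frac{1}{2817 + C{\left(Q{\left(X \right)},-47 \right)}} = \frac{1}{2817 - \left(288 - \left(3 - 5\right)^{2}\right)} = \frac{1}{2817 - \left(288 - \left(-2\right)^{2}\right)} = \frac{1}{2817 + \left(-288 + 4\right)} = \frac{1}{2817 - 284} = \frac{1}{2533}$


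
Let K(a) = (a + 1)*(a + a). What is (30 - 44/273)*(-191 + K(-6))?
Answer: -1067126/273 ≈ -3908.9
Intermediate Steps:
K(a) = 2*a*(1 + a) (K(a) = (1 + a)*(2*a) = 2*a*(1 + a))
(30 - 44/273)*(-191 + K(-6)) = (30 - 44/273)*(-191 + 2*(-6)*(1 - 6)) = (30 - 44*1/273)*(-191 + 2*(-6)*(-5)) = (30 - 44/273)*(-191 + 60) = (8146/273)*(-131) = -1067126/273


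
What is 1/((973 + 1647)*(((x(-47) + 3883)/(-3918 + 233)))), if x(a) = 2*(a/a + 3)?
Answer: -737/2038884 ≈ -0.00036147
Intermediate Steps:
x(a) = 8 (x(a) = 2*(1 + 3) = 2*4 = 8)
1/((973 + 1647)*(((x(-47) + 3883)/(-3918 + 233)))) = 1/((973 + 1647)*(((8 + 3883)/(-3918 + 233)))) = 1/(2620*((3891/(-3685)))) = 1/(2620*((3891*(-1/3685)))) = 1/(2620*(-3891/3685)) = (1/2620)*(-3685/3891) = -737/2038884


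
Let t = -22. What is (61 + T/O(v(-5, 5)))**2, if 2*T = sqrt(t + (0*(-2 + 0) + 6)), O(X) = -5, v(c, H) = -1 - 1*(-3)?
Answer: 93021/25 - 244*I/5 ≈ 3720.8 - 48.8*I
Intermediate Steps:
v(c, H) = 2 (v(c, H) = -1 + 3 = 2)
T = 2*I (T = sqrt(-22 + (0*(-2 + 0) + 6))/2 = sqrt(-22 + (0*(-2) + 6))/2 = sqrt(-22 + (0 + 6))/2 = sqrt(-22 + 6)/2 = sqrt(-16)/2 = (4*I)/2 = 2*I ≈ 2.0*I)
(61 + T/O(v(-5, 5)))**2 = (61 + (2*I)/(-5))**2 = (61 + (2*I)*(-1/5))**2 = (61 - 2*I/5)**2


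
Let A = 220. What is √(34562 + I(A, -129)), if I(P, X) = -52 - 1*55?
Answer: √34455 ≈ 185.62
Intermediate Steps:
I(P, X) = -107 (I(P, X) = -52 - 55 = -107)
√(34562 + I(A, -129)) = √(34562 - 107) = √34455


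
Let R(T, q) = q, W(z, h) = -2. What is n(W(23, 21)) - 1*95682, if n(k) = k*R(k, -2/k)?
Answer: -95684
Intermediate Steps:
n(k) = -2 (n(k) = k*(-2/k) = -2)
n(W(23, 21)) - 1*95682 = -2 - 1*95682 = -2 - 95682 = -95684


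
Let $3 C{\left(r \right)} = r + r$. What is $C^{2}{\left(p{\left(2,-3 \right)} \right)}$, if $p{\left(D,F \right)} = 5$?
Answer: $\frac{100}{9} \approx 11.111$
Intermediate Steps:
$C{\left(r \right)} = \frac{2 r}{3}$ ($C{\left(r \right)} = \frac{r + r}{3} = \frac{2 r}{3}$)
$C^{2}{\left(p{\left(2,-3 \right)} \right)} = \left(\frac{2}{3} \cdot 5\right)^{2} = \left(\frac{10}{3}\right)^{2} = \frac{100}{9}$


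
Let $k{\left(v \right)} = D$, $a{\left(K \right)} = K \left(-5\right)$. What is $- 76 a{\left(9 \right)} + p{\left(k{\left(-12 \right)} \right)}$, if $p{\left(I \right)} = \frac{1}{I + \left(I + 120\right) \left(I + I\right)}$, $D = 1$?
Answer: $\frac{831061}{243} \approx 3420.0$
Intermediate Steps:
$a{\left(K \right)} = - 5 K$
$k{\left(v \right)} = 1$
$p{\left(I \right)} = \frac{1}{I + 2 I \left(120 + I\right)}$ ($p{\left(I \right)} = \frac{1}{I + \left(120 + I\right) 2 I} = \frac{1}{I + 2 I \left(120 + I\right)}$)
$- 76 a{\left(9 \right)} + p{\left(k{\left(-12 \right)} \right)} = - 76 \left(\left(-5\right) 9\right) + \frac{1}{1 \left(241 + 2 \cdot 1\right)} = \left(-76\right) \left(-45\right) + 1 \frac{1}{241 + 2} = 3420 + 1 \cdot \frac{1}{243} = 3420 + \frac{1}{243} = \frac{831061}{243}$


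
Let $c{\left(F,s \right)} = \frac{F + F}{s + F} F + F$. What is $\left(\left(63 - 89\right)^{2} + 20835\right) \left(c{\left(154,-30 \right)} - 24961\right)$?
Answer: $- \frac{16287247249}{31} \approx -5.2539 \cdot 10^{8}$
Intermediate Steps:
$c{\left(F,s \right)} = F + \frac{2 F^{2}}{F + s}$ ($c{\left(F,s \right)} = \frac{2 F}{F + s} F + F = \frac{2 F^{2}}{F + s} + F = F + \frac{2 F^{2}}{F + s}$)
$\left(\left(63 - 89\right)^{2} + 20835\right) \left(c{\left(154,-30 \right)} - 24961\right) = \left(\left(63 - 89\right)^{2} + 20835\right) \left(\frac{154 \left(-30 + 3 \cdot 154\right)}{154 - 30} - 24961\right) = \left(\left(-26\right)^{2} + 20835\right) \left(\frac{154 \left(-30 + 462\right)}{124} - 24961\right) = \left(676 + 20835\right) \left(154 \cdot \frac{1}{124} \cdot 432 - 24961\right) = 21511 \left(\frac{16632}{31} - 24961\right) = 21511 \left(- \frac{757159}{31}\right) = - \frac{16287247249}{31}$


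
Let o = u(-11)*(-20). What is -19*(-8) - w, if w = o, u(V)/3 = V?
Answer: -508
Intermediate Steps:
u(V) = 3*V
o = 660 (o = (3*(-11))*(-20) = -33*(-20) = 660)
w = 660
-19*(-8) - w = -19*(-8) - 1*660 = 152 - 660 = -508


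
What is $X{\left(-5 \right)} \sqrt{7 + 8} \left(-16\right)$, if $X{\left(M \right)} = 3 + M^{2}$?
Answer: $- 448 \sqrt{15} \approx -1735.1$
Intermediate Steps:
$X{\left(-5 \right)} \sqrt{7 + 8} \left(-16\right) = \left(3 + \left(-5\right)^{2}\right) \sqrt{7 + 8} \left(-16\right) = \left(3 + 25\right) \sqrt{15} \left(-16\right) = 28 \sqrt{15} \left(-16\right) = - 448 \sqrt{15}$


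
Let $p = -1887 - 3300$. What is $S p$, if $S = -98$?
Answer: $508326$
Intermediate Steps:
$p = -5187$
$S p = \left(-98\right) \left(-5187\right) = 508326$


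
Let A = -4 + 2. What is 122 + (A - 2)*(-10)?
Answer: 162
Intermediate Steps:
A = -2
122 + (A - 2)*(-10) = 122 + (-2 - 2)*(-10) = 122 - 4*(-10) = 122 + 40 = 162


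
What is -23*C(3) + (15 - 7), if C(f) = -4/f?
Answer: 116/3 ≈ 38.667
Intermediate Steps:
-23*C(3) + (15 - 7) = -(-92)/3 + (15 - 7) = -(-92)/3 + 8 = -23*(-4/3) + 8 = 92/3 + 8 = 116/3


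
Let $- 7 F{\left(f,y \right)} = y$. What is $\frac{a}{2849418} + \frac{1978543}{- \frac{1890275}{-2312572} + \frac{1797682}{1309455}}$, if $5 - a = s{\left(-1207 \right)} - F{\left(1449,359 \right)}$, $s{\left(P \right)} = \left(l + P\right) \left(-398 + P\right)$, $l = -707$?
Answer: $\frac{6639150516200012555010143}{7349518689322312503} \approx 9.0335 \cdot 10^{5}$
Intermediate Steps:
$s{\left(P \right)} = \left(-707 + P\right) \left(-398 + P\right)$
$F{\left(f,y \right)} = - \frac{y}{7}$
$a = - \frac{21504114}{7}$ ($a = 5 - \left(\left(281386 + \left(-1207\right)^{2} - -1333735\right) - \left(- \frac{1}{7}\right) 359\right) = 5 - \left(\left(281386 + 1456849 + 1333735\right) - - \frac{359}{7}\right) = 5 - \left(3071970 + \frac{359}{7}\right) = 5 - \frac{21504149}{7} = - \frac{21504114}{7} \approx -3.072 \cdot 10^{6}$)
$\frac{a}{2849418} + \frac{1978543}{- \frac{1890275}{-2312572} + \frac{1797682}{1309455}} = - \frac{21504114}{7 \cdot 2849418} + \frac{1978543}{- \frac{1890275}{-2312572} + \frac{1797682}{1309455}} = \left(- \frac{21504114}{7}\right) \frac{1}{2849418} + \frac{1978543}{\left(-1890275\right) \left(- \frac{1}{2312572}\right) + 1797682 \cdot \frac{1}{1309455}} = - \frac{1194673}{1108107} + \frac{1978543}{\frac{1890275}{2312572} + \frac{1797682}{1309455}} = - \frac{1194673}{1108107} + \frac{1978543}{\frac{6632499108229}{3028208968260}} = - \frac{1194673}{1108107} + 1978543 \cdot \frac{3028208968260}{6632499108229} = - \frac{1194673}{1108107} + \frac{5991441656688045180}{6632499108229} = \frac{6639150516200012555010143}{7349518689322312503}$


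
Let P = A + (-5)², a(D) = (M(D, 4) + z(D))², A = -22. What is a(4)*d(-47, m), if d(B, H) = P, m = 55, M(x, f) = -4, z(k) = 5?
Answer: 3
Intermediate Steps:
a(D) = 1 (a(D) = (-4 + 5)² = 1² = 1)
P = 3 (P = -22 + (-5)² = -22 + 25 = 3)
d(B, H) = 3
a(4)*d(-47, m) = 1*3 = 3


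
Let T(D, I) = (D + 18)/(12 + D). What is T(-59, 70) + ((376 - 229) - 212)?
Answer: -3014/47 ≈ -64.128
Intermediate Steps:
T(D, I) = (18 + D)/(12 + D)
T(-59, 70) + ((376 - 229) - 212) = (18 - 59)/(12 - 59) + ((376 - 229) - 212) = -41/(-47) + (147 - 212) = -1/47*(-41) - 65 = 41/47 - 65 = -3014/47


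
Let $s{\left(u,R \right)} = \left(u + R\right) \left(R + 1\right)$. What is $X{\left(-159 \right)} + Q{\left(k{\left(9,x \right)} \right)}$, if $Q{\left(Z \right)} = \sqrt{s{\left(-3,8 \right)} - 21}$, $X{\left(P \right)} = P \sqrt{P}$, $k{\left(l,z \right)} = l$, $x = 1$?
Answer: $2 \sqrt{6} - 159 i \sqrt{159} \approx 4.899 - 2004.9 i$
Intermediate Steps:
$s{\left(u,R \right)} = \left(1 + R\right) \left(R + u\right)$ ($s{\left(u,R \right)} = \left(R + u\right) \left(1 + R\right) = \left(1 + R\right) \left(R + u\right)$)
$X{\left(P \right)} = P^{\frac{3}{2}}$
$Q{\left(Z \right)} = 2 \sqrt{6}$ ($Q{\left(Z \right)} = \sqrt{\left(8 - 3 + 8^{2} + 8 \left(-3\right)\right) - 21} = \sqrt{\left(8 - 3 + 64 - 24\right) - 21} = \sqrt{45 - 21} = \sqrt{24} = 2 \sqrt{6}$)
$X{\left(-159 \right)} + Q{\left(k{\left(9,x \right)} \right)} = \left(-159\right)^{\frac{3}{2}} + 2 \sqrt{6} = - 159 i \sqrt{159} + 2 \sqrt{6} = 2 \sqrt{6} - 159 i \sqrt{159}$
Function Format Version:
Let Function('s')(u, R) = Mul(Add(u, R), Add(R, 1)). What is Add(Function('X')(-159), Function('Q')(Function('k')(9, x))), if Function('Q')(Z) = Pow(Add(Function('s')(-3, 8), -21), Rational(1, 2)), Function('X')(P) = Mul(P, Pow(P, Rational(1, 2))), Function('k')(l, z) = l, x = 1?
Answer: Add(Mul(2, Pow(6, Rational(1, 2))), Mul(-159, I, Pow(159, Rational(1, 2)))) ≈ Add(4.8990, Mul(-2004.9, I))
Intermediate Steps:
Function('s')(u, R) = Mul(Add(1, R), Add(R, u)) (Function('s')(u, R) = Mul(Add(R, u), Add(1, R)) = Mul(Add(1, R), Add(R, u)))
Function('X')(P) = Pow(P, Rational(3, 2))
Function('Q')(Z) = Mul(2, Pow(6, Rational(1, 2))) (Function('Q')(Z) = Pow(Add(Add(8, -3, Pow(8, 2), Mul(8, -3)), -21), Rational(1, 2)) = Pow(Add(Add(8, -3, 64, -24), -21), Rational(1, 2)) = Pow(Add(45, -21), Rational(1, 2)) = Pow(24, Rational(1, 2)) = Mul(2, Pow(6, Rational(1, 2))))
Add(Function('X')(-159), Function('Q')(Function('k')(9, x))) = Add(Pow(-159, Rational(3, 2)), Mul(2, Pow(6, Rational(1, 2)))) = Add(Mul(-159, I, Pow(159, Rational(1, 2))), Mul(2, Pow(6, Rational(1, 2)))) = Add(Mul(2, Pow(6, Rational(1, 2))), Mul(-159, I, Pow(159, Rational(1, 2))))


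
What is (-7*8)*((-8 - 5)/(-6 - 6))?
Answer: -182/3 ≈ -60.667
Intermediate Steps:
(-7*8)*((-8 - 5)/(-6 - 6)) = -(-728)/(-12) = -(-728)*(-1)/12 = -56*13/12 = -182/3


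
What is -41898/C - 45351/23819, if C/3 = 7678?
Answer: -340430566/91441141 ≈ -3.7229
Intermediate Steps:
C = 23034 (C = 3*7678 = 23034)
-41898/C - 45351/23819 = -41898/23034 - 45351/23819 = -41898*1/23034 - 45351*1/23819 = -6983/3839 - 45351/23819 = -340430566/91441141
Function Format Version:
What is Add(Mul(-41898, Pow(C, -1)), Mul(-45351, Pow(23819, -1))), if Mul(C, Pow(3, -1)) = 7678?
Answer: Rational(-340430566, 91441141) ≈ -3.7229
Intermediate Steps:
C = 23034 (C = Mul(3, 7678) = 23034)
Add(Mul(-41898, Pow(C, -1)), Mul(-45351, Pow(23819, -1))) = Add(Mul(-41898, Pow(23034, -1)), Mul(-45351, Pow(23819, -1))) = Add(Mul(-41898, Rational(1, 23034)), Mul(-45351, Rational(1, 23819))) = Add(Rational(-6983, 3839), Rational(-45351, 23819)) = Rational(-340430566, 91441141)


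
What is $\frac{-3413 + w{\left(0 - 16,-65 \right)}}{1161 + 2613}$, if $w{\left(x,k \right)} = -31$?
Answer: $- \frac{574}{629} \approx -0.91256$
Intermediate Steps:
$\frac{-3413 + w{\left(0 - 16,-65 \right)}}{1161 + 2613} = \frac{-3413 - 31}{1161 + 2613} = - \frac{3444}{3774} = \left(-3444\right) \frac{1}{3774} = - \frac{574}{629}$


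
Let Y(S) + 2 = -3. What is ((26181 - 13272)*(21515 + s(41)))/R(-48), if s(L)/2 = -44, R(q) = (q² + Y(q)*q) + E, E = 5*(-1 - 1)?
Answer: 39514449/362 ≈ 1.0916e+5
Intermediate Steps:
Y(S) = -5 (Y(S) = -2 - 3 = -5)
E = -10 (E = 5*(-2) = -10)
R(q) = -10 + q² - 5*q (R(q) = (q² - 5*q) - 10 = -10 + q² - 5*q)
s(L) = -88 (s(L) = 2*(-44) = -88)
((26181 - 13272)*(21515 + s(41)))/R(-48) = ((26181 - 13272)*(21515 - 88))/(-10 + (-48)² - 5*(-48)) = (12909*21427)/(-10 + 2304 + 240) = 276601143/2534 = 276601143*(1/2534) = 39514449/362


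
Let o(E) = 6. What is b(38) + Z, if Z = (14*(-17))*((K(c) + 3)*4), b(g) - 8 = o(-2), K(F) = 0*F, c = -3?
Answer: -2842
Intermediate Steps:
K(F) = 0
b(g) = 14 (b(g) = 8 + 6 = 14)
Z = -2856 (Z = (14*(-17))*((0 + 3)*4) = -714*4 = -238*12 = -2856)
b(38) + Z = 14 - 2856 = -2842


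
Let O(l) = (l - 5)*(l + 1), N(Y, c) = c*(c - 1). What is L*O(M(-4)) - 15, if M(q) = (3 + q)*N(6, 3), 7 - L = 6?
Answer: 40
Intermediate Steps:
L = 1 (L = 7 - 1*6 = 7 - 6 = 1)
N(Y, c) = c*(-1 + c)
M(q) = 18 + 6*q (M(q) = (3 + q)*(3*(-1 + 3)) = (3 + q)*(3*2) = (3 + q)*6 = 18 + 6*q)
O(l) = (1 + l)*(-5 + l) (O(l) = (-5 + l)*(1 + l) = (1 + l)*(-5 + l))
L*O(M(-4)) - 15 = 1*(-5 + (18 + 6*(-4))² - 4*(18 + 6*(-4))) - 15 = 1*(-5 + (18 - 24)² - 4*(18 - 24)) - 15 = 1*(-5 + (-6)² - 4*(-6)) - 15 = 1*(-5 + 36 + 24) - 15 = 1*55 - 15 = 55 - 15 = 40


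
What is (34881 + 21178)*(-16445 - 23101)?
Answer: -2216909214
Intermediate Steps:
(34881 + 21178)*(-16445 - 23101) = 56059*(-39546) = -2216909214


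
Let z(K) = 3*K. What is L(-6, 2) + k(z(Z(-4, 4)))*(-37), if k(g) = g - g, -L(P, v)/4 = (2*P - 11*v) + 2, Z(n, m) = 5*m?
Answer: 128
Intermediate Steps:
L(P, v) = -8 - 8*P + 44*v (L(P, v) = -4*((2*P - 11*v) + 2) = -4*((-11*v + 2*P) + 2) = -4*(2 - 11*v + 2*P) = -8 - 8*P + 44*v)
k(g) = 0
L(-6, 2) + k(z(Z(-4, 4)))*(-37) = (-8 - 8*(-6) + 44*2) + 0*(-37) = (-8 + 48 + 88) + 0 = 128 + 0 = 128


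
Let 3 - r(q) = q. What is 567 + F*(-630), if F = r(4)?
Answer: 1197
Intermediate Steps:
r(q) = 3 - q
F = -1 (F = 3 - 1*4 = 3 - 4 = -1)
567 + F*(-630) = 567 - 1*(-630) = 567 + 630 = 1197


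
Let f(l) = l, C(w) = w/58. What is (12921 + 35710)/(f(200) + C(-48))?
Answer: 1410299/5776 ≈ 244.17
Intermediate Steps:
C(w) = w/58 (C(w) = w*(1/58) = w/58)
(12921 + 35710)/(f(200) + C(-48)) = (12921 + 35710)/(200 + (1/58)*(-48)) = 48631/(200 - 24/29) = 48631/(5776/29) = 48631*(29/5776) = 1410299/5776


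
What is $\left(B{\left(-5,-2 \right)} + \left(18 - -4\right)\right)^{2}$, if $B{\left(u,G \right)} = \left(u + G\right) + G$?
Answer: $169$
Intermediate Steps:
$B{\left(u,G \right)} = u + 2 G$ ($B{\left(u,G \right)} = \left(G + u\right) + G = u + 2 G$)
$\left(B{\left(-5,-2 \right)} + \left(18 - -4\right)\right)^{2} = \left(\left(-5 + 2 \left(-2\right)\right) + \left(18 - -4\right)\right)^{2} = \left(\left(-5 - 4\right) + \left(18 + 4\right)\right)^{2} = \left(-9 + 22\right)^{2} = 13^{2} = 169$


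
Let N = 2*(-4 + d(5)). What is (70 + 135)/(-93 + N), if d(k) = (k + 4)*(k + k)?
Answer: 205/79 ≈ 2.5949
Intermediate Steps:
d(k) = 2*k*(4 + k) (d(k) = (4 + k)*(2*k) = 2*k*(4 + k))
N = 172 (N = 2*(-4 + 2*5*(4 + 5)) = 2*(-4 + 2*5*9) = 2*(-4 + 90) = 2*86 = 172)
(70 + 135)/(-93 + N) = (70 + 135)/(-93 + 172) = 205/79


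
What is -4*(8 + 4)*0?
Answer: 0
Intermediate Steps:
-4*(8 + 4)*0 = -48*0 = -4*0 = 0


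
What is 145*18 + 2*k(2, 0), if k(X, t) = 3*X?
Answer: 2622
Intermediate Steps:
145*18 + 2*k(2, 0) = 145*18 + 2*(3*2) = 2610 + 2*6 = 2610 + 12 = 2622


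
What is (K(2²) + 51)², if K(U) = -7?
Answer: 1936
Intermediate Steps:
(K(2²) + 51)² = (-7 + 51)² = 44² = 1936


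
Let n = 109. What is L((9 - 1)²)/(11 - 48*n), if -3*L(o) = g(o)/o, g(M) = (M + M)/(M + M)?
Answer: 1/1002432 ≈ 9.9757e-7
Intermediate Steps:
g(M) = 1 (g(M) = (2*M)/((2*M)) = (2*M)*(1/(2*M)) = 1)
L(o) = -1/(3*o)
L((9 - 1)²)/(11 - 48*n) = (-1/(3*(9 - 1)²))/(11 - 48*109) = (-1/(3*(8²)))/(11 - 5232) = -⅓/64/(-5221) = -⅓*1/64*(-1/5221) = -1/192*(-1/5221) = 1/1002432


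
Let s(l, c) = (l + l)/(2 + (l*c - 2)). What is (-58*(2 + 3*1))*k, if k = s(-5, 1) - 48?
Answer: 13340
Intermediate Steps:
s(l, c) = 2/c (s(l, c) = (2*l)/(2 + (c*l - 2)) = (2*l)/(2 + (-2 + c*l)) = (2*l)/((c*l)) = (2*l)*(1/(c*l)) = 2/c)
k = -46 (k = 2/1 - 48 = 2*1 - 48 = 2 - 48 = -46)
(-58*(2 + 3*1))*k = -58*(2 + 3*1)*(-46) = -58*(2 + 3)*(-46) = -58*5*(-46) = -290*(-46) = 13340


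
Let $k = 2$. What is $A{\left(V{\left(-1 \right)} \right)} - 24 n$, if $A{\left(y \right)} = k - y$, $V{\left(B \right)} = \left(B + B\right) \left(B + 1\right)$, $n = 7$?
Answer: $-166$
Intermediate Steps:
$V{\left(B \right)} = 2 B \left(1 + B\right)$
$A{\left(y \right)} = 2 - y$
$A{\left(V{\left(-1 \right)} \right)} - 24 n = \left(2 - 2 \left(-1\right) \left(1 - 1\right)\right) - 168 = \left(2 - 2 \left(-1\right) 0\right) - 168 = \left(2 - 0\right) - 168 = \left(2 + 0\right) - 168 = 2 - 168 = -166$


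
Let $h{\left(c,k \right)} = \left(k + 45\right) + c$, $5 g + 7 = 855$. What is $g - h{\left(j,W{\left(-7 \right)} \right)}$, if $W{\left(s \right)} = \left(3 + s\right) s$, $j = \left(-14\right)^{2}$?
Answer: $- \frac{497}{5} \approx -99.4$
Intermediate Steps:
$j = 196$
$g = \frac{848}{5}$ ($g = - \frac{7}{5} + \frac{1}{5} \cdot 855 = - \frac{7}{5} + 171 = \frac{848}{5} \approx 169.6$)
$W{\left(s \right)} = s \left(3 + s\right)$
$h{\left(c,k \right)} = 45 + c + k$ ($h{\left(c,k \right)} = \left(45 + k\right) + c = 45 + c + k$)
$g - h{\left(j,W{\left(-7 \right)} \right)} = \frac{848}{5} - \left(45 + 196 - 7 \left(3 - 7\right)\right) = \frac{848}{5} - \left(45 + 196 - -28\right) = \frac{848}{5} - \left(45 + 196 + 28\right) = \frac{848}{5} - 269 = - \frac{497}{5}$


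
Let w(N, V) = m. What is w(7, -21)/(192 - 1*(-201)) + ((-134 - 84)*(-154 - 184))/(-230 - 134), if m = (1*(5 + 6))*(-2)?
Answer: -557035/2751 ≈ -202.48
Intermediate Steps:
m = -22 (m = (1*11)*(-2) = 11*(-2) = -22)
w(N, V) = -22
w(7, -21)/(192 - 1*(-201)) + ((-134 - 84)*(-154 - 184))/(-230 - 134) = -22/(192 - 1*(-201)) + ((-134 - 84)*(-154 - 184))/(-230 - 134) = -22/(192 + 201) - 218*(-338)/(-364) = -22/393 + 73684*(-1/364) = -22*1/393 - 1417/7 = -22/393 - 1417/7 = -557035/2751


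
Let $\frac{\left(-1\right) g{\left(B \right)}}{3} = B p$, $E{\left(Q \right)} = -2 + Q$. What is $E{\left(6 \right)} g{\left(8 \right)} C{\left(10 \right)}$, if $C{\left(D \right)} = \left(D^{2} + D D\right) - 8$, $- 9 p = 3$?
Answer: $6144$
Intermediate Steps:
$p = - \frac{1}{3}$ ($p = \left(- \frac{1}{9}\right) 3 = - \frac{1}{3} \approx -0.33333$)
$C{\left(D \right)} = -8 + 2 D^{2}$ ($C{\left(D \right)} = \left(D^{2} + D^{2}\right) - 8 = 2 D^{2} - 8 = -8 + 2 D^{2}$)
$g{\left(B \right)} = B$ ($g{\left(B \right)} = - 3 B \left(- \frac{1}{3}\right) = - 3 \left(- \frac{B}{3}\right) = B$)
$E{\left(6 \right)} g{\left(8 \right)} C{\left(10 \right)} = \left(-2 + 6\right) 8 \left(-8 + 2 \cdot 10^{2}\right) = 4 \cdot 8 \left(-8 + 2 \cdot 100\right) = 32 \left(-8 + 200\right) = 32 \cdot 192 = 6144$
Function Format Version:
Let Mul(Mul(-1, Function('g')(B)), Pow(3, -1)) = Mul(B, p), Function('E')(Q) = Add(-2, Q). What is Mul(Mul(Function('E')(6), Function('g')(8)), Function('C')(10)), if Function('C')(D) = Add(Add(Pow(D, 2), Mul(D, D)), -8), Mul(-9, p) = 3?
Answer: 6144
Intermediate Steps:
p = Rational(-1, 3) (p = Mul(Rational(-1, 9), 3) = Rational(-1, 3) ≈ -0.33333)
Function('C')(D) = Add(-8, Mul(2, Pow(D, 2))) (Function('C')(D) = Add(Add(Pow(D, 2), Pow(D, 2)), -8) = Add(Mul(2, Pow(D, 2)), -8) = Add(-8, Mul(2, Pow(D, 2))))
Function('g')(B) = B (Function('g')(B) = Mul(-3, Mul(B, Rational(-1, 3))) = Mul(-3, Mul(Rational(-1, 3), B)) = B)
Mul(Mul(Function('E')(6), Function('g')(8)), Function('C')(10)) = Mul(Mul(Add(-2, 6), 8), Add(-8, Mul(2, Pow(10, 2)))) = Mul(Mul(4, 8), Add(-8, Mul(2, 100))) = Mul(32, Add(-8, 200)) = Mul(32, 192) = 6144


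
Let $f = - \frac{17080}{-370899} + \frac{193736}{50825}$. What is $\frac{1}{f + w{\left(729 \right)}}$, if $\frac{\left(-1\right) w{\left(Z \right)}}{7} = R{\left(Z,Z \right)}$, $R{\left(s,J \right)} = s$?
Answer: $- \frac{992154825}{5059138462519} \approx -0.00019611$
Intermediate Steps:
$w{\left(Z \right)} = - 7 Z$
$f = \frac{3827609456}{992154825}$ ($f = \left(-17080\right) \left(- \frac{1}{370899}\right) + 193736 \cdot \frac{1}{50825} = \frac{17080}{370899} + \frac{193736}{50825} = \frac{3827609456}{992154825} \approx 3.8579$)
$\frac{1}{f + w{\left(729 \right)}} = \frac{1}{\frac{3827609456}{992154825} - 5103} = \frac{1}{- \frac{5059138462519}{992154825}} = - \frac{992154825}{5059138462519}$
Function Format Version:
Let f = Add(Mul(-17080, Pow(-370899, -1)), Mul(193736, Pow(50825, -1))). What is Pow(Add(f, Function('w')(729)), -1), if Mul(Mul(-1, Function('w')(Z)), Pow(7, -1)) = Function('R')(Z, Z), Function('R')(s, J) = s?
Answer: Rational(-992154825, 5059138462519) ≈ -0.00019611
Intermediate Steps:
Function('w')(Z) = Mul(-7, Z)
f = Rational(3827609456, 992154825) (f = Add(Mul(-17080, Rational(-1, 370899)), Mul(193736, Rational(1, 50825))) = Add(Rational(17080, 370899), Rational(193736, 50825)) = Rational(3827609456, 992154825) ≈ 3.8579)
Pow(Add(f, Function('w')(729)), -1) = Pow(Add(Rational(3827609456, 992154825), Mul(-7, 729)), -1) = Pow(Add(Rational(3827609456, 992154825), -5103), -1) = Pow(Rational(-5059138462519, 992154825), -1) = Rational(-992154825, 5059138462519)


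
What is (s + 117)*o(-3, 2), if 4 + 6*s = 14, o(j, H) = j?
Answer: -356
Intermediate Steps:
s = 5/3 (s = -⅔ + (⅙)*14 = -⅔ + 7/3 = 5/3 ≈ 1.6667)
(s + 117)*o(-3, 2) = (5/3 + 117)*(-3) = (356/3)*(-3) = -356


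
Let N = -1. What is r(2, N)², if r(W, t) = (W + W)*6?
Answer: 576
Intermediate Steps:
r(W, t) = 12*W (r(W, t) = (2*W)*6 = 12*W)
r(2, N)² = (12*2)² = 24² = 576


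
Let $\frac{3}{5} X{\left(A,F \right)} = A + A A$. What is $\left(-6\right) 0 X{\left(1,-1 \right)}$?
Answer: $0$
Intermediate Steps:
$X{\left(A,F \right)} = \frac{5 A}{3} + \frac{5 A^{2}}{3}$ ($X{\left(A,F \right)} = \frac{5 \left(A + A A\right)}{3} = \frac{5 \left(A + A^{2}\right)}{3} = \frac{5 A}{3} + \frac{5 A^{2}}{3}$)
$\left(-6\right) 0 X{\left(1,-1 \right)} = \left(-6\right) 0 \cdot \frac{5}{3} \cdot 1 \left(1 + 1\right) = 0 \cdot \frac{5}{3} \cdot 1 \cdot 2 = 0 \cdot \frac{10}{3} = 0$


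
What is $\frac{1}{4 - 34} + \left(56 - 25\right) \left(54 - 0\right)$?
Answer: $\frac{50219}{30} \approx 1674.0$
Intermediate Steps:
$\frac{1}{4 - 34} + \left(56 - 25\right) \left(54 - 0\right) = \frac{1}{-30} + \left(56 - 25\right) \left(54 + 0\right) = - \frac{1}{30} + 31 \cdot 54 = - \frac{1}{30} + 1674 = \frac{50219}{30}$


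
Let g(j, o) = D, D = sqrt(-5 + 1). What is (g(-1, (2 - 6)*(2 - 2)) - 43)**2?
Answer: 1845 - 172*I ≈ 1845.0 - 172.0*I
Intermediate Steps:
D = 2*I (D = sqrt(-4) = 2*I ≈ 2.0*I)
g(j, o) = 2*I
(g(-1, (2 - 6)*(2 - 2)) - 43)**2 = (2*I - 43)**2 = (-43 + 2*I)**2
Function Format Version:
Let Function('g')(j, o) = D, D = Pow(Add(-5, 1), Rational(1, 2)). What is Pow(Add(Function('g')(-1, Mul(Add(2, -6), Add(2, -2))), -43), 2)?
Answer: Add(1845, Mul(-172, I)) ≈ Add(1845.0, Mul(-172.00, I))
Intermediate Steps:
D = Mul(2, I) (D = Pow(-4, Rational(1, 2)) = Mul(2, I) ≈ Mul(2.0000, I))
Function('g')(j, o) = Mul(2, I)
Pow(Add(Function('g')(-1, Mul(Add(2, -6), Add(2, -2))), -43), 2) = Pow(Add(Mul(2, I), -43), 2) = Pow(Add(-43, Mul(2, I)), 2)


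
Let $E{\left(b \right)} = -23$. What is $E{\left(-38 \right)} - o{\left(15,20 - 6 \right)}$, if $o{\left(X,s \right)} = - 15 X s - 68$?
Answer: $3195$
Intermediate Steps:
$o{\left(X,s \right)} = -68 - 15 X s$ ($o{\left(X,s \right)} = - 15 X s - 68 = -68 - 15 X s$)
$E{\left(-38 \right)} - o{\left(15,20 - 6 \right)} = -23 - \left(-68 - 225 \left(20 - 6\right)\right) = -23 - \left(-68 - 225 \cdot 14\right) = -23 - \left(-68 - 3150\right) = -23 - -3218 = -23 + 3218 = 3195$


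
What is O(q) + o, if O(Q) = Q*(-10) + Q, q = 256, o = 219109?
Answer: 216805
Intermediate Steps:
O(Q) = -9*Q (O(Q) = -10*Q + Q = -9*Q)
O(q) + o = -9*256 + 219109 = -2304 + 219109 = 216805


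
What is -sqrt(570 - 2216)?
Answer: -I*sqrt(1646) ≈ -40.571*I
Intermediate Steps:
-sqrt(570 - 2216) = -sqrt(-1646) = -I*sqrt(1646)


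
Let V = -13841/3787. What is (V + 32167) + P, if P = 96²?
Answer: 156703580/3787 ≈ 41379.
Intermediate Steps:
V = -13841/3787 (V = -13841*1/3787 = -13841/3787 ≈ -3.6549)
P = 9216
(V + 32167) + P = (-13841/3787 + 32167) + 9216 = 121802588/3787 + 9216 = 156703580/3787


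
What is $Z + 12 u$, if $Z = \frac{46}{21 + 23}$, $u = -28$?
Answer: $- \frac{7369}{22} \approx -334.95$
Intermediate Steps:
$Z = \frac{23}{22}$ ($Z = \frac{46}{44} = 46 \cdot \frac{1}{44} = \frac{23}{22} \approx 1.0455$)
$Z + 12 u = \frac{23}{22} + 12 \left(-28\right) = \frac{23}{22} - 336 = - \frac{7369}{22}$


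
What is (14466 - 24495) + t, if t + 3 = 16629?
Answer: 6597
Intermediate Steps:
t = 16626 (t = -3 + 16629 = 16626)
(14466 - 24495) + t = (14466 - 24495) + 16626 = -10029 + 16626 = 6597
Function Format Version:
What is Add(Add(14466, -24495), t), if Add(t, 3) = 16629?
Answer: 6597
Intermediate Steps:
t = 16626 (t = Add(-3, 16629) = 16626)
Add(Add(14466, -24495), t) = Add(Add(14466, -24495), 16626) = Add(-10029, 16626) = 6597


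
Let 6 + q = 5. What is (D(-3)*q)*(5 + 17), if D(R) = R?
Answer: 66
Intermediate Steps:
q = -1 (q = -6 + 5 = -1)
(D(-3)*q)*(5 + 17) = (-3*(-1))*(5 + 17) = 3*22 = 66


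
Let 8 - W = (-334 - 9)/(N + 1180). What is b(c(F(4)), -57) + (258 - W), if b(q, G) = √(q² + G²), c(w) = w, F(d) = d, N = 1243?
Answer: 605407/2423 + √3265 ≈ 307.00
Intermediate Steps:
W = 19727/2423 (W = 8 - (-334 - 9)/(1243 + 1180) = 8 - (-343)/2423 = 8 - 1*(-343/2423) = 8 + 343/2423 = 19727/2423 ≈ 8.1416)
b(q, G) = √(G² + q²)
b(c(F(4)), -57) + (258 - W) = √((-57)² + 4²) + (258 - 1*19727/2423) = √(3249 + 16) + (258 - 19727/2423) = √3265 + 605407/2423 = 605407/2423 + √3265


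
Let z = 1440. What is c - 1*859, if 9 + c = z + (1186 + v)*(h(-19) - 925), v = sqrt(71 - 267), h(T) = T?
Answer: -1119012 - 13216*I ≈ -1.119e+6 - 13216.0*I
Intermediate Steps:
v = 14*I (v = sqrt(-196) = 14*I ≈ 14.0*I)
c = -1118153 - 13216*I (c = -9 + (1440 + (1186 + 14*I)*(-19 - 925)) = -9 + (1440 + (1186 + 14*I)*(-944)) = -9 + (1440 + (-1119584 - 13216*I)) = -9 + (-1118144 - 13216*I) = -1118153 - 13216*I ≈ -1.1182e+6 - 13216.0*I)
c - 1*859 = (-1118153 - 13216*I) - 1*859 = (-1118153 - 13216*I) - 859 = -1119012 - 13216*I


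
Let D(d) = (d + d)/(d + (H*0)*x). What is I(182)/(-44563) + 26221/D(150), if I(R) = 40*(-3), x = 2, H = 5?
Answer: 1168486663/89126 ≈ 13111.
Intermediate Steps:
I(R) = -120
D(d) = 2 (D(d) = (d + d)/(d + (5*0)*2) = (2*d)/(d + 0*2) = (2*d)/(d + 0) = (2*d)/d = 2)
I(182)/(-44563) + 26221/D(150) = -120/(-44563) + 26221/2 = -120*(-1/44563) + 26221*(½) = 120/44563 + 26221/2 = 1168486663/89126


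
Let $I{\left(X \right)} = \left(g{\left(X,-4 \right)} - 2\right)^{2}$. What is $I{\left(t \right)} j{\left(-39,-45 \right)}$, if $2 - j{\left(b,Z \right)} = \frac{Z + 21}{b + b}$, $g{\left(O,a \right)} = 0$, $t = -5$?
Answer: $\frac{88}{13} \approx 6.7692$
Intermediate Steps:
$I{\left(X \right)} = 4$ ($I{\left(X \right)} = \left(0 - 2\right)^{2} = \left(-2\right)^{2} = 4$)
$j{\left(b,Z \right)} = 2 - \frac{21 + Z}{2 b}$ ($j{\left(b,Z \right)} = 2 - \frac{Z + 21}{b + b} = 2 - \frac{21 + Z}{2 b}$)
$I{\left(t \right)} j{\left(-39,-45 \right)} = 4 \frac{-21 - -45 + 4 \left(-39\right)}{2 \left(-39\right)} = 4 \cdot \frac{1}{2} \left(- \frac{1}{39}\right) \left(-21 + 45 - 156\right) = 4 \cdot \frac{1}{2} \left(- \frac{1}{39}\right) \left(-132\right) = 4 \cdot \frac{22}{13} = \frac{88}{13}$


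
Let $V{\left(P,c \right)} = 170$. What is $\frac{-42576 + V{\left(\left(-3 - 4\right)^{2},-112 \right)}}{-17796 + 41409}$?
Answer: $- \frac{42406}{23613} \approx -1.7959$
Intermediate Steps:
$\frac{-42576 + V{\left(\left(-3 - 4\right)^{2},-112 \right)}}{-17796 + 41409} = \frac{-42576 + 170}{-17796 + 41409} = - \frac{42406}{23613}$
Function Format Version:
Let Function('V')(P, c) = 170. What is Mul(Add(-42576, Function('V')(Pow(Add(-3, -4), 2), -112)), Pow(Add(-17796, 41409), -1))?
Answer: Rational(-42406, 23613) ≈ -1.7959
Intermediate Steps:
Mul(Add(-42576, Function('V')(Pow(Add(-3, -4), 2), -112)), Pow(Add(-17796, 41409), -1)) = Mul(Add(-42576, 170), Pow(Add(-17796, 41409), -1)) = Mul(-42406, Pow(23613, -1)) = Mul(-42406, Rational(1, 23613)) = Rational(-42406, 23613)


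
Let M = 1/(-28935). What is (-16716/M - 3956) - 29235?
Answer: 483644269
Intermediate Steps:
M = -1/28935 ≈ -3.4560e-5
(-16716/M - 3956) - 29235 = (-16716/(-1/28935) - 3956) - 29235 = (-16716*(-28935) - 3956) - 29235 = (483677460 - 3956) - 29235 = 483673504 - 29235 = 483644269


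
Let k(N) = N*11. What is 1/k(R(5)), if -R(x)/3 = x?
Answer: -1/165 ≈ -0.0060606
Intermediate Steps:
R(x) = -3*x
k(N) = 11*N
1/k(R(5)) = 1/(11*(-3*5)) = 1/(11*(-15)) = 1/(-165) = -1/165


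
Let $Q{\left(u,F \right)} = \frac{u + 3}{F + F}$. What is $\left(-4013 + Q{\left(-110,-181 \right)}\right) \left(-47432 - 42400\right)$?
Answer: $\frac{65244936684}{181} \approx 3.6047 \cdot 10^{8}$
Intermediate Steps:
$Q{\left(u,F \right)} = \frac{3 + u}{2 F}$
$\left(-4013 + Q{\left(-110,-181 \right)}\right) \left(-47432 - 42400\right) = \left(-4013 + \frac{3 - 110}{2 \left(-181\right)}\right) \left(-47432 - 42400\right) = \left(-4013 + \frac{1}{2} \left(- \frac{1}{181}\right) \left(-107\right)\right) \left(-89832\right) = \left(-4013 + \frac{107}{362}\right) \left(-89832\right) = \left(- \frac{1452599}{362}\right) \left(-89832\right) = \frac{65244936684}{181}$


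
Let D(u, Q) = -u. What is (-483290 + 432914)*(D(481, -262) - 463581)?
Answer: 23377587312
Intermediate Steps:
(-483290 + 432914)*(D(481, -262) - 463581) = (-483290 + 432914)*(-1*481 - 463581) = -50376*(-481 - 463581) = -50376*(-464062) = 23377587312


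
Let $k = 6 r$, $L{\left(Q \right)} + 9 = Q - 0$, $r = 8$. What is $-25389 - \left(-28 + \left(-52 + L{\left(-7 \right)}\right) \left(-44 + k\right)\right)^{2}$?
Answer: $-115389$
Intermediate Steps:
$L{\left(Q \right)} = -9 + Q$ ($L{\left(Q \right)} = -9 + \left(Q - 0\right) = -9 + \left(Q + 0\right) = -9 + Q$)
$k = 48$ ($k = 6 \cdot 8 = 48$)
$-25389 - \left(-28 + \left(-52 + L{\left(-7 \right)}\right) \left(-44 + k\right)\right)^{2} = -25389 - \left(-28 + \left(-52 - 16\right) \left(-44 + 48\right)\right)^{2} = -25389 - \left(-28 + \left(-52 - 16\right) 4\right)^{2} = -25389 - \left(-28 - 272\right)^{2} = -25389 - \left(-300\right)^{2} = -25389 - 90000 = -115389$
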